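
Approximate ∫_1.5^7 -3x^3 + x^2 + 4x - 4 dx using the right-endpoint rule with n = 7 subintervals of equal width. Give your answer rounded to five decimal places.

Δx = (7 − 1.5)/7 = 11/14.
Right endpoints: 16/7, 43/14, 27/7, 65/14, 38/7, 87/14, 7.
f(16/7) = -8732/343, f(43/14) = -189899/2744, f(27/7) = -50026/343, f(65/14) = -724741/2744, f(38/7) = -148432/343, f(87/14) = -1812311/2744, f(7) = -956.
Sum = Δx · [f(16/7) + f(43/14) + f(27/7) + ...].
Sum ≈ -2006.58801.

-2006.58801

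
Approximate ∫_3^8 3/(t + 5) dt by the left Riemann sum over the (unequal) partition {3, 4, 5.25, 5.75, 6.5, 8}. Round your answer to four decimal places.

1.5386

Subinterval widths: 1, 1.25, 0.5, 0.75, 1.5.
Left endpoints: 3, 4, 5.25, 5.75, 6.5.
f(3) = 0.375, f(4) = 1/3, f(5.25) = 12/41, f(5.75) = 12/43, f(6.5) = 6/23.
Sum = Σ Δt_i · f(t_i).
Sum ≈ 1.5386.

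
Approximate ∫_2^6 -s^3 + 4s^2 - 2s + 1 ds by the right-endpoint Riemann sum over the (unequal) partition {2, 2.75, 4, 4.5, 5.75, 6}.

Subinterval widths: 0.75, 1.25, 0.5, 1.25, 0.25.
Right endpoints: 2.75, 4, 4.5, 5.75, 6.
f(2.75) = 4.953125, f(4) = -7, f(4.5) = -18.125, f(5.75) = -68.359375, f(6) = -83.
Sum = Σ Δs_i · f(s_i).
Sum = -120.296875.

-120.296875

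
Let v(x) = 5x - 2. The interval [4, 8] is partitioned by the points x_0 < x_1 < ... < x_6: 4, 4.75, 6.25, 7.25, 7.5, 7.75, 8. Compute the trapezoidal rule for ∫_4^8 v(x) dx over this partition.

112

Subinterval widths: 0.75, 1.5, 1, 0.25, 0.25, 0.25.
v(4) = 18, v(4.75) = 21.75, v(6.25) = 29.25, v(7.25) = 34.25, v(7.5) = 35.5, v(7.75) = 36.75, v(8) = 38.
On each subinterval the trapezoid contributes (Δx_i/2)·[v(x_{i-1}) + v(x_i)].
Sum = 112.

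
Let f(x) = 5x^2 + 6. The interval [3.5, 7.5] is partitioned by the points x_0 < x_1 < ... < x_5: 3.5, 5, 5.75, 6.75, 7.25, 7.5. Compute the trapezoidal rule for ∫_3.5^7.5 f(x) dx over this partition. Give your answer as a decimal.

Subinterval widths: 1.5, 0.75, 1, 0.5, 0.25.
f(3.5) = 67.25, f(5) = 131, f(5.75) = 171.3125, f(6.75) = 233.8125, f(7.25) = 268.8125, f(7.5) = 287.25.
On each subinterval the trapezoid contributes (Δx_i/2)·[f(x_{i-1}) + f(x_i)].
Sum = 659.78125.

659.78125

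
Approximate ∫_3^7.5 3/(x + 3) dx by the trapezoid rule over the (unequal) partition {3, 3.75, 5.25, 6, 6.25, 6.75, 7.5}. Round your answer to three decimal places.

Subinterval widths: 0.75, 1.5, 0.75, 0.25, 0.5, 0.75.
f(3) = 0.5, f(3.75) = 4/9, f(5.25) = 4/11, f(6) = 1/3, f(6.25) = 12/37, f(6.75) = 4/13, f(7.5) = 2/7.
On each subinterval the trapezoid contributes (Δx_i/2)·[f(x_{i-1}) + f(x_i)].
Sum ≈ 1.684.

1.684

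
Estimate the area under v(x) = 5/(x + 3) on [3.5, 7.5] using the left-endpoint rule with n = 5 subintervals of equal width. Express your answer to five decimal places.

2.51897

Δx = (7.5 − 3.5)/5 = 0.8.
Left endpoints: 3.5, 4.3, 5.1, 5.9, 6.7.
v(3.5) = 10/13, v(4.3) = 50/73, v(5.1) = 50/81, v(5.9) = 50/89, v(6.7) = 50/97.
Sum = Δx · [v(3.5) + v(4.3) + v(5.1) + v(5.9) + v(6.7)].
Sum ≈ 2.51897.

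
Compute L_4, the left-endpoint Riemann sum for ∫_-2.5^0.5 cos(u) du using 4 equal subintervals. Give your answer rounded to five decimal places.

0.39737

Δu = (0.5 − (-2.5))/4 = 0.75.
Left endpoints: -2.5, -1.75, -1, -0.25.
f(-2.5) ≈ -0.80114, f(-1.75) ≈ -0.17825, f(-1) ≈ 0.54030, f(-0.25) ≈ 0.96891.
Sum = Δu · [f(-2.5) + f(-1.75) + f(-1) + f(-0.25)].
Sum ≈ 0.39737.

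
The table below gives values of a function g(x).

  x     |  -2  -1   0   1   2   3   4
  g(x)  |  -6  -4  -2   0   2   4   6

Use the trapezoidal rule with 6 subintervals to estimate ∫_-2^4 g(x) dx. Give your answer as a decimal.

0

Δx = 1.
T_6 = (1/2)·[(-6) + 2·(-4) + 2·(-2) + 2·0 + 2·2 + 2·4 + 6] = 0.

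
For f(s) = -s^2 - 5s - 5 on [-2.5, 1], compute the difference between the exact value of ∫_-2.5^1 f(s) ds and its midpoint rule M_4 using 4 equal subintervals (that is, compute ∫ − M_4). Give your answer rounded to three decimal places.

-0.223

Exact integral: ∫_-2.5^1 f(s) ds ≈ -9.91667.
M_4 ≈ -9.69336.
Error ≈ -9.91667 − (-9.69336) ≈ -0.223.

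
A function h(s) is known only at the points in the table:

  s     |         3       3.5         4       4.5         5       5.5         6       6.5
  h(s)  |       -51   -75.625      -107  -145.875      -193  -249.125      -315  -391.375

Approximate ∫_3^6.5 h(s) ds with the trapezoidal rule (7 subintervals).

Δs = 0.5.
T_7 = (0.5/2)·[(-51) + 2·(-75.625) + 2·(-107) + 2·(-145.875) + 2·(-193) + 2·(-249.125) + 2·(-315) + (-391.375)] = -653.40625.

-653.40625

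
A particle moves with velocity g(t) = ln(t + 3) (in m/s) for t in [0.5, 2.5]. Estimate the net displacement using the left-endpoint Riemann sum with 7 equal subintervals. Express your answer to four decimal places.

2.9262

Δt = (2.5 − 0.5)/7 = 2/7.
Left endpoints: 0.5, 11/14, 15/14, 19/14, 23/14, 27/14, 31/14.
g(0.5) ≈ 1.2528, g(11/14) ≈ 1.3312, g(15/14) ≈ 1.4040, g(19/14) ≈ 1.4718, g(23/14) ≈ 1.5353, g(27/14) ≈ 1.5950, g(31/14) ≈ 1.6514.
Sum = Δt · [g(0.5) + g(11/14) + g(15/14) + ...].
Sum ≈ 2.9262.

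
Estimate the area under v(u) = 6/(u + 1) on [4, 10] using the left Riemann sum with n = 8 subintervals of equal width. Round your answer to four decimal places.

4.9851

Δu = (10 − 4)/8 = 0.75.
Left endpoints: 4, 4.75, 5.5, 6.25, 7, 7.75, 8.5, 9.25.
v(4) = 1.2, v(4.75) = 24/23, v(5.5) = 12/13, v(6.25) = 24/29, v(7) = 0.75, v(7.75) = 24/35, v(8.5) = 12/19, v(9.25) = 24/41.
Sum = Δu · [v(4) + v(4.75) + v(5.5) + ...].
Sum ≈ 4.9851.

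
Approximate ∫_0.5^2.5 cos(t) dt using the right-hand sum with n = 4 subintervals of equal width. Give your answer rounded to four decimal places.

-0.3031

Δt = (2.5 − 0.5)/4 = 0.5.
Right endpoints: 1, 1.5, 2, 2.5.
f(1) ≈ 0.5403, f(1.5) ≈ 0.0707, f(2) ≈ -0.4161, f(2.5) ≈ -0.8011.
Sum = Δt · [f(1) + f(1.5) + f(2) + f(2.5)].
Sum ≈ -0.3031.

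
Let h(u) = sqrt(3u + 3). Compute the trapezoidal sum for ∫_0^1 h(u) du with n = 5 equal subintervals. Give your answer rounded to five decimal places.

2.11044

Δu = (1 − 0)/5 = 0.2.
h(0) ≈ 1.73205, h(0.2) ≈ 1.89737, h(0.4) ≈ 2.04939, h(0.6) ≈ 2.19089, h(0.8) ≈ 2.32379, h(1) ≈ 2.44949.
T_5 = (Δu/2)·[h(u_0) + 2h(u_1) + ... + 2h(u_{4}) + h(u_5)].
Sum ≈ 2.11044.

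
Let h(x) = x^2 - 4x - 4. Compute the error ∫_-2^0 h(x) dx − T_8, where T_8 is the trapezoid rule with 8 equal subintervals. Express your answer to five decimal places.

-0.02083

Exact integral: ∫_-2^0 h(x) dx ≈ 2.6666667.
T_8 = 2.6875.
Error ≈ 2.6666667 − 2.6875 ≈ -0.02083.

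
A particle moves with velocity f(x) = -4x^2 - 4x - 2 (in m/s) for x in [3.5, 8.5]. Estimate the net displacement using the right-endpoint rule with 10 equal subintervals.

Δx = (8.5 − 3.5)/10 = 0.5.
Right endpoints: 4, 4.5, 5, 5.5, 6, 6.5, 7, 7.5, 8, 8.5.
f(4) = -82, f(4.5) = -101, f(5) = -122, f(5.5) = -145, f(6) = -170, f(6.5) = -197, f(7) = -226, f(7.5) = -257, f(8) = -290, f(8.5) = -325.
Sum = Δx · [f(4) + f(4.5) + f(5) + ...].
Sum = -957.5.

-957.5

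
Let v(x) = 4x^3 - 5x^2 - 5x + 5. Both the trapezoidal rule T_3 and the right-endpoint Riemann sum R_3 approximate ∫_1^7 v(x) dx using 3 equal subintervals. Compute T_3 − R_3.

T_3 = 1912.
R_3 = 3010.
T_3 − R_3 = -1098.

-1098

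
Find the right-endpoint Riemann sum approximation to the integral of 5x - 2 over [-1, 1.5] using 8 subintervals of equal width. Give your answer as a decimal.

Δx = (1.5 − (-1))/8 = 0.3125.
Right endpoints: -0.6875, -0.375, -0.0625, 0.25, 0.5625, 0.875, 1.1875, 1.5.
f(-0.6875) = -5.4375, f(-0.375) = -3.875, f(-0.0625) = -2.3125, f(0.25) = -0.75, f(0.5625) = 0.8125, f(0.875) = 2.375, f(1.1875) = 3.9375, f(1.5) = 5.5.
Sum = Δx · [f(-0.6875) + f(-0.375) + f(-0.0625) + ...].
Sum = 0.078125.

0.078125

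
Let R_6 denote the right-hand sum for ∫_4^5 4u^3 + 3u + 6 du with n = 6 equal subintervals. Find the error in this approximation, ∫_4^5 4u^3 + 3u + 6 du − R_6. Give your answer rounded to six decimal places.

Exact integral: ∫_4^5 f(u) du = 388.5.
R_6 ≈ 409.33333333.
Error ≈ 388.5 − 409.33333333 ≈ -20.833333.

-20.833333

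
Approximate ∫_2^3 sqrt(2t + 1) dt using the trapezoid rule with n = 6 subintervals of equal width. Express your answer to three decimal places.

2.446

Δt = (3 − 2)/6 = 1/6.
f(2) ≈ 2.236, f(13/6) ≈ 2.309, f(7/3) ≈ 2.380, f(2.5) ≈ 2.449, f(8/3) ≈ 2.517, f(17/6) ≈ 2.582, f(3) ≈ 2.646.
T_6 = (Δt/2)·[f(t_0) + 2f(t_1) + ... + 2f(t_{5}) + f(t_6)].
Sum ≈ 2.446.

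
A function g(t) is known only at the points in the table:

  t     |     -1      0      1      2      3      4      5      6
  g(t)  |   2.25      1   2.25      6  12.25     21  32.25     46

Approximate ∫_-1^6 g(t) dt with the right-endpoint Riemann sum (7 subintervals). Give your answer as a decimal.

120.75

Δt = 1.
Sum = 1·[1 + 2.25 + 6 + 12.25 + 21 + 32.25 + 46] = 120.75.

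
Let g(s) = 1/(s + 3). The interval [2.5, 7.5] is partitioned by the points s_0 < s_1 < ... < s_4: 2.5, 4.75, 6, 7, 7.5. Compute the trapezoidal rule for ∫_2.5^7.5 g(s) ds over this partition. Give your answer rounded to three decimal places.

0.654

Subinterval widths: 2.25, 1.25, 1, 0.5.
g(2.5) = 2/11, g(4.75) = 4/31, g(6) = 1/9, g(7) = 0.1, g(7.5) = 2/21.
On each subinterval the trapezoid contributes (Δs_i/2)·[g(s_{i-1}) + g(s_i)].
Sum ≈ 0.654.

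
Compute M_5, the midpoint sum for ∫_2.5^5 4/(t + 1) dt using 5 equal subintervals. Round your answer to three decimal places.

Δt = (5 − 2.5)/5 = 0.5.
Midpoints: 2.75, 3.25, 3.75, 4.25, 4.75.
f(2.75) = 16/15, f(3.25) = 16/17, f(3.75) = 16/19, f(4.25) = 16/21, f(4.75) = 16/23.
Sum = Δt · [f(2.75) + f(3.25) + f(3.75) + f(4.25) + f(4.75)].
Sum ≈ 2.154.

2.154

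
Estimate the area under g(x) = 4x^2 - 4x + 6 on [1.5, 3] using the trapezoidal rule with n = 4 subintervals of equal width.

Δx = (3 − 1.5)/4 = 0.375.
g(1.5) = 9, g(1.875) = 12.5625, g(2.25) = 17.25, g(2.625) = 23.0625, g(3) = 30.
T_4 = (Δx/2)·[g(x_0) + 2g(x_1) + 2g(x_2) + 2g(x_3) + g(x_4)].
Sum = 27.140625.

27.140625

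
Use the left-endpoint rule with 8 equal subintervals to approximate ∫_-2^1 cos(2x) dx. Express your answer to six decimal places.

0.028109

Δx = (1 − (-2))/8 = 0.375.
Left endpoints: -2, -1.625, -1.25, -0.875, -0.5, -0.125, 0.25, 0.625.
f(-2) ≈ -0.653644, f(-1.625) ≈ -0.994130, f(-1.25) ≈ -0.801144, f(-0.875) ≈ -0.178246, f(-0.5) ≈ 0.540302, f(-0.125) ≈ 0.968912, f(0.25) ≈ 0.877583, f(0.625) ≈ 0.315322.
Sum = Δx · [f(-2) + f(-1.625) + f(-1.25) + ...].
Sum ≈ 0.028109.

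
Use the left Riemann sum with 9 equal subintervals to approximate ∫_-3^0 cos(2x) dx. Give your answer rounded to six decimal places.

-0.141133

Δx = (0 − (-3))/9 = 1/3.
Left endpoints: -3, -8/3, -7/3, -2, -5/3, -4/3, -1, -2/3, -1/3.
f(-3) ≈ 0.960170, f(-8/3) ≈ 0.581803, f(-7/3) ≈ -0.045706, f(-2) ≈ -0.653644, f(-5/3) ≈ -0.981674, f(-4/3) ≈ -0.889327, f(-1) ≈ -0.416147, f(-2/3) ≈ 0.235238, f(-1/3) ≈ 0.785887.
Sum = Δx · [f(-3) + f(-8/3) + f(-7/3) + ...].
Sum ≈ -0.141133.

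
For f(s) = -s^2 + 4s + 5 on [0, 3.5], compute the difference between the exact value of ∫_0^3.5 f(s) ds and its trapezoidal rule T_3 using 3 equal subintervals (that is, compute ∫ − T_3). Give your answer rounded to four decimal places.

0.7940

Exact integral: ∫_0^3.5 f(s) ds ≈ 27.708333.
T_3 ≈ 26.914352.
Error ≈ 27.708333 − 26.914352 ≈ 0.7940.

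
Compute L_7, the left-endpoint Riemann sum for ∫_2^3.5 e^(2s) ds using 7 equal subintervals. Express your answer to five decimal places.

Δs = (3.5 − 2)/7 = 3/14.
Left endpoints: 2, 31/14, 17/7, 37/14, 20/7, 43/14, 23/7.
f(2) ≈ 54.59815, f(31/14) ≈ 83.81160, f(17/7) ≈ 128.65609, f(37/14) ≈ 197.49520, f(20/7) ≈ 303.16758, f(43/14) ≈ 465.38133, f(23/7) ≈ 714.38967.
Sum = Δs · [f(2) + f(31/14) + f(17/7) + ...].
Sum ≈ 417.32135.

417.32135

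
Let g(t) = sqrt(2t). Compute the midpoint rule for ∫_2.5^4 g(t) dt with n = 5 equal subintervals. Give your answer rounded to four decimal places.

3.8160

Δt = (4 − 2.5)/5 = 0.3.
Midpoints: 2.65, 2.95, 3.25, 3.55, 3.85.
g(2.65) ≈ 2.3022, g(2.95) ≈ 2.4290, g(3.25) ≈ 2.5495, g(3.55) ≈ 2.6646, g(3.85) ≈ 2.7749.
Sum = Δt · [g(2.65) + g(2.95) + g(3.25) + g(3.55) + g(3.85)].
Sum ≈ 3.8160.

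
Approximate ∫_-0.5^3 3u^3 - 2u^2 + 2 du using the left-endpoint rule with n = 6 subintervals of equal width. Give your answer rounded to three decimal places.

32.826

Δu = (3 − (-0.5))/6 = 7/12.
Left endpoints: -0.5, 1/12, 2/3, 1.25, 11/6, 29/12.
f(-0.5) = 1.125, f(1/12) = 1145/576, f(2/3) = 2, f(1.25) = 4.734375, f(11/6) = 991/72, f(29/12) = 6271/192.
Sum = Δu · [f(-0.5) + f(1/12) + f(2/3) + ...].
Sum ≈ 32.826.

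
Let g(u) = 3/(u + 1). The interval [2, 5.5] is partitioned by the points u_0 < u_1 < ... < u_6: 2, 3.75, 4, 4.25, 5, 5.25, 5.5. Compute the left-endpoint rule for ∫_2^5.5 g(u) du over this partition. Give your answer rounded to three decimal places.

2.731

Subinterval widths: 1.75, 0.25, 0.25, 0.75, 0.25, 0.25.
Left endpoints: 2, 3.75, 4, 4.25, 5, 5.25.
g(2) = 1, g(3.75) = 12/19, g(4) = 0.6, g(4.25) = 4/7, g(5) = 0.5, g(5.25) = 0.48.
Sum = Σ Δu_i · g(u_i).
Sum ≈ 2.731.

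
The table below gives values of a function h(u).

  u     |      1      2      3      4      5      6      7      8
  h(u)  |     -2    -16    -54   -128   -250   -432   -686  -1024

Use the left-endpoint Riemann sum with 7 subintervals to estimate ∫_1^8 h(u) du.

-1568

Δu = 1.
Sum = 1·[(-2) + (-16) + (-54) + (-128) + (-250) + (-432) + (-686)] = -1568.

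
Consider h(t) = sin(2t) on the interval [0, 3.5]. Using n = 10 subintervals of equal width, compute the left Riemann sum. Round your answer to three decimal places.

Δt = (3.5 − 0)/10 = 0.35.
Left endpoints: 0, 0.35, 0.7, 1.05, 1.4, 1.75, 2.1, 2.45, 2.8, 3.15.
h(0) ≈ 0.000, h(0.35) ≈ 0.644, h(0.7) ≈ 0.985, h(1.05) ≈ 0.863, h(1.4) ≈ 0.335, h(1.75) ≈ -0.351, h(2.1) ≈ -0.872, h(2.45) ≈ -0.982, h(2.8) ≈ -0.631, h(3.15) ≈ 0.017.
Sum = Δt · [h(0) + h(0.35) + h(0.7) + ...].
Sum ≈ 0.003.

0.003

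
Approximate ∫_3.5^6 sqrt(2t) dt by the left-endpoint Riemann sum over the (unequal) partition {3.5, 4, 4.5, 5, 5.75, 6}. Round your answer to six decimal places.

7.456589

Subinterval widths: 0.5, 0.5, 0.5, 0.75, 0.25.
Left endpoints: 3.5, 4, 4.5, 5, 5.75.
f(3.5) ≈ 2.645751, f(4) ≈ 2.828427, f(4.5) ≈ 3.000000, f(5) ≈ 3.162278, f(5.75) ≈ 3.391165.
Sum = Σ Δt_i · f(t_i).
Sum ≈ 7.456589.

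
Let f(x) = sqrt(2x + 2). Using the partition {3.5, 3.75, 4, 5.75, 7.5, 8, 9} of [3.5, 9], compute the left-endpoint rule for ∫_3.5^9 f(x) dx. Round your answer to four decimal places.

19.7886

Subinterval widths: 0.25, 0.25, 1.75, 1.75, 0.5, 1.
Left endpoints: 3.5, 3.75, 4, 5.75, 7.5, 8.
f(3.5) ≈ 3.0000, f(3.75) ≈ 3.0822, f(4) ≈ 3.1623, f(5.75) ≈ 3.6742, f(7.5) ≈ 4.1231, f(8) ≈ 4.2426.
Sum = Σ Δx_i · f(x_i).
Sum ≈ 19.7886.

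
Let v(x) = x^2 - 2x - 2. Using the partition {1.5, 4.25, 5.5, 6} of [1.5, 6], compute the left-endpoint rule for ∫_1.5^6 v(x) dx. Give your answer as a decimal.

10.515625

Subinterval widths: 2.75, 1.25, 0.5.
Left endpoints: 1.5, 4.25, 5.5.
v(1.5) = -2.75, v(4.25) = 7.5625, v(5.5) = 17.25.
Sum = Σ Δx_i · v(x_i).
Sum = 10.515625.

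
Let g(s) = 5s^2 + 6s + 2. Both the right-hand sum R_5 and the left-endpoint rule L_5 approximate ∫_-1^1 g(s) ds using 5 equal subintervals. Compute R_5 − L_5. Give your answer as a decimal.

4.8

R_5 = 10.
L_5 = 5.2.
R_5 − L_5 = 4.8.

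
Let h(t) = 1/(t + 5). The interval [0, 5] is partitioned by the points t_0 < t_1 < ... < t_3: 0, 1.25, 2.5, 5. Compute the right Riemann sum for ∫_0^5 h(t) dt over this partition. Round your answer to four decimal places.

0.6167

Subinterval widths: 1.25, 1.25, 2.5.
Right endpoints: 1.25, 2.5, 5.
h(1.25) = 0.16, h(2.5) = 2/15, h(5) = 0.1.
Sum = Σ Δt_i · h(t_i).
Sum ≈ 0.6167.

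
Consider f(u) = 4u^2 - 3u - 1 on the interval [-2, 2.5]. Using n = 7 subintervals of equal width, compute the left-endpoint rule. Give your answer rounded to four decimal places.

Δu = (2.5 − (-2))/7 = 9/14.
Left endpoints: -2, -19/14, -5/7, -1/14, 4/7, 17/14, 13/7.
f(-2) = 21, f(-19/14) = 1023/98, f(-5/7) = 156/49, f(-1/14) = -75/98, f(4/7) = -69/49, f(17/14) = 123/98, f(13/7) = 354/49.
Sum = Δu · [f(-2) + f(-19/14) + f(-5/7) + ...].
Sum ≈ 26.3112.

26.3112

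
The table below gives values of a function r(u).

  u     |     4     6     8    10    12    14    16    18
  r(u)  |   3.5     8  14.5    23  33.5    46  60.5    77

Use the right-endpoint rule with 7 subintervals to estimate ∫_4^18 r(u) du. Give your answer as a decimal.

Δu = 2.
Sum = 2·[8 + 14.5 + 23 + 33.5 + 46 + 60.5 + 77] = 525.

525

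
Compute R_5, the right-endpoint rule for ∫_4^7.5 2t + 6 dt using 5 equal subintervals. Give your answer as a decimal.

63.7

Δt = (7.5 − 4)/5 = 0.7.
Right endpoints: 4.7, 5.4, 6.1, 6.8, 7.5.
f(4.7) = 15.4, f(5.4) = 16.8, f(6.1) = 18.2, f(6.8) = 19.6, f(7.5) = 21.
Sum = Δt · [f(4.7) + f(5.4) + f(6.1) + f(6.8) + f(7.5)].
Sum = 63.7.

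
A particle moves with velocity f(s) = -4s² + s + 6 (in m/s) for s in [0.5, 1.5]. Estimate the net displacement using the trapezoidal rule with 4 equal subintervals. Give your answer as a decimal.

2.625

Δs = (1.5 − 0.5)/4 = 0.25.
f(0.5) = 5.5, f(0.75) = 4.5, f(1) = 3, f(1.25) = 1, f(1.5) = -1.5.
T_4 = (Δs/2)·[f(s_0) + 2f(s_1) + 2f(s_2) + 2f(s_3) + f(s_4)].
Sum = 2.625.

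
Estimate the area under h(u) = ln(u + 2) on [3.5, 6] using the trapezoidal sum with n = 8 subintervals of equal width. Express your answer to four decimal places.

Δu = (6 − 3.5)/8 = 0.3125.
h(3.5) ≈ 1.7047, h(3.8125) ≈ 1.7600, h(4.125) ≈ 1.8124, h(4.4375) ≈ 1.8621, h(4.75) ≈ 1.9095, h(5.0625) ≈ 1.9548, h(5.375) ≈ 1.9981, h(5.6875) ≈ 2.0396, h(6) ≈ 2.0794.
T_8 = (Δu/2)·[h(u_0) + 2h(u_1) + ... + 2h(u_{7}) + h(u_8)].
Sum ≈ 4.7590.

4.7590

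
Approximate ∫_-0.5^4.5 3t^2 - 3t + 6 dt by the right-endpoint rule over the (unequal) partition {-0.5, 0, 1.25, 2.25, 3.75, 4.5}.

121.453125

Subinterval widths: 0.5, 1.25, 1, 1.5, 0.75.
Right endpoints: 0, 1.25, 2.25, 3.75, 4.5.
f(0) = 6, f(1.25) = 6.9375, f(2.25) = 14.4375, f(3.75) = 36.9375, f(4.5) = 53.25.
Sum = Σ Δt_i · f(t_i).
Sum = 121.453125.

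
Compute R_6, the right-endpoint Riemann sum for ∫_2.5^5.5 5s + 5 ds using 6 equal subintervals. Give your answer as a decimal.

78.75

Δs = (5.5 − 2.5)/6 = 0.5.
Right endpoints: 3, 3.5, 4, 4.5, 5, 5.5.
f(3) = 20, f(3.5) = 22.5, f(4) = 25, f(4.5) = 27.5, f(5) = 30, f(5.5) = 32.5.
Sum = Δs · [f(3) + f(3.5) + f(4) + ...].
Sum = 78.75.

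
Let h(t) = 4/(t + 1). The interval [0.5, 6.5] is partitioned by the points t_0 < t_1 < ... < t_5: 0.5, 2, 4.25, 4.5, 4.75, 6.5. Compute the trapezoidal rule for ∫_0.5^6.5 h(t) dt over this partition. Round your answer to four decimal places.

6.7965

Subinterval widths: 1.5, 2.25, 0.25, 0.25, 1.75.
h(0.5) = 8/3, h(2) = 4/3, h(4.25) = 16/21, h(4.5) = 8/11, h(4.75) = 16/23, h(6.5) = 8/15.
On each subinterval the trapezoid contributes (Δt_i/2)·[h(t_{i-1}) + h(t_i)].
Sum ≈ 6.7965.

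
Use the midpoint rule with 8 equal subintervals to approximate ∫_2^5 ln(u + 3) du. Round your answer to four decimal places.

Δu = (5 − 2)/8 = 0.375.
Midpoints: 2.1875, 2.5625, 2.9375, 3.3125, 3.6875, 4.0625, 4.4375, 4.8125.
f(2.1875) ≈ 1.6463, f(2.5625) ≈ 1.7160, f(2.9375) ≈ 1.7813, f(3.3125) ≈ 1.8425, f(3.6875) ≈ 1.9002, f(4.0625) ≈ 1.9548, f(4.4375) ≈ 2.0065, f(4.8125) ≈ 2.0557.
Sum = Δu · [f(2.1875) + f(2.5625) + f(2.9375) + ...].
Sum ≈ 5.5888.

5.5888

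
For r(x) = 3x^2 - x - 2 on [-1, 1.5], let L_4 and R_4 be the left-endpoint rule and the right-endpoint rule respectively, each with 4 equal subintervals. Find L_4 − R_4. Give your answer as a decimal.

-0.78125

L_4 = -1.15234375.
R_4 = -0.37109375.
L_4 − R_4 = -0.78125.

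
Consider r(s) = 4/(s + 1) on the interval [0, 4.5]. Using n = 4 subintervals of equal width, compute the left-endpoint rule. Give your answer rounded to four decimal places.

9.0308

Δs = (4.5 − 0)/4 = 1.125.
Left endpoints: 0, 1.125, 2.25, 3.375.
r(0) = 4, r(1.125) = 32/17, r(2.25) = 16/13, r(3.375) = 32/35.
Sum = Δs · [r(0) + r(1.125) + r(2.25) + r(3.375)].
Sum ≈ 9.0308.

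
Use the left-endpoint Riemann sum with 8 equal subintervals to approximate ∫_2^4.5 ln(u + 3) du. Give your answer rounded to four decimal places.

4.5007

Δu = (4.5 − 2)/8 = 0.3125.
Left endpoints: 2, 2.3125, 2.625, 2.9375, 3.25, 3.5625, 3.875, 4.1875.
f(2) ≈ 1.6094, f(2.3125) ≈ 1.6701, f(2.625) ≈ 1.7272, f(2.9375) ≈ 1.7813, f(3.25) ≈ 1.8326, f(3.5625) ≈ 1.8814, f(3.875) ≈ 1.9279, f(4.1875) ≈ 1.9723.
Sum = Δu · [f(2) + f(2.3125) + f(2.625) + ...].
Sum ≈ 4.5007.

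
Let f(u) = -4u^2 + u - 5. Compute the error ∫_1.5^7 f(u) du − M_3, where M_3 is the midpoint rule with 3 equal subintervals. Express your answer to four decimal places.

Exact integral: ∫_1.5^7 f(u) du ≈ -456.958333.
M_3 ≈ -450.796296.
Error ≈ -456.958333 − (-450.796296) ≈ -6.1620.

-6.1620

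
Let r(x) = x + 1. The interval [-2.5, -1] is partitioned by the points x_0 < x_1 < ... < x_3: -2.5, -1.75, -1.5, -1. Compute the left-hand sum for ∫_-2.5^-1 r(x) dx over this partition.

-1.5625

Subinterval widths: 0.75, 0.25, 0.5.
Left endpoints: -2.5, -1.75, -1.5.
r(-2.5) = -1.5, r(-1.75) = -0.75, r(-1.5) = -0.5.
Sum = Σ Δx_i · r(x_i).
Sum = -1.5625.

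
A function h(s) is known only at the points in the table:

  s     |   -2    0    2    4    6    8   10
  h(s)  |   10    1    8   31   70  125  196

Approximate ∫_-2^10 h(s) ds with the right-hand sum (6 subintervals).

862

Δs = 2.
Sum = 2·[1 + 8 + 31 + 70 + 125 + 196] = 862.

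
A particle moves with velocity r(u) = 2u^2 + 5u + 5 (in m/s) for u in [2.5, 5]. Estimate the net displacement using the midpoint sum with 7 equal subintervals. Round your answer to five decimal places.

132.23852

Δu = (5 − 2.5)/7 = 5/14.
Midpoints: 75/28, 85/28, 95/28, 3.75, 115/28, 125/28, 135/28.
r(75/28) = 12835/392, r(85/28) = 15135/392, r(95/28) = 17635/392, r(3.75) = 51.875, r(115/28) = 23235/392, r(125/28) = 26335/392, r(135/28) = 29635/392.
Sum = Δu · [r(75/28) + r(85/28) + r(95/28) + ...].
Sum ≈ 132.23852.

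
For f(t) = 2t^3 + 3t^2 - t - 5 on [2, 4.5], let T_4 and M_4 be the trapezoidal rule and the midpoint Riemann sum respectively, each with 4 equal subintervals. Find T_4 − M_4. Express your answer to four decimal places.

5.4932

T_4 ≈ 263.193359.
M_4 ≈ 257.700195.
T_4 − M_4 ≈ 5.4932.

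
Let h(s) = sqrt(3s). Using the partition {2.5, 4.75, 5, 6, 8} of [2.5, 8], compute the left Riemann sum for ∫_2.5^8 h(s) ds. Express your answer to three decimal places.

Subinterval widths: 2.25, 0.25, 1, 2.
Left endpoints: 2.5, 4.75, 5, 6.
h(2.5) ≈ 2.739, h(4.75) ≈ 3.775, h(5) ≈ 3.873, h(6) ≈ 4.243.
Sum = Σ Δs_i · h(s_i).
Sum ≈ 19.464.

19.464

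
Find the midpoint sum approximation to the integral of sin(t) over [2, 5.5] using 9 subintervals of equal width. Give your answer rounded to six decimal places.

Δt = (5.5 − 2)/9 = 7/18.
Midpoints: 79/36, 31/12, 107/36, 121/36, 3.75, 149/36, 163/36, 59/12, 191/36.
f(79/36) ≈ 0.811753, f(31/12) ≈ 0.529711, f(107/36) ≈ 0.168562, f(121/36) ≈ -0.217760, f(3.75) ≈ -0.571561, f(149/36) ≈ -0.840007, f(163/36) ≈ -0.983008, f(59/12) ≈ -0.979208, f(191/36) ≈ -0.829175.
Sum = Δt · [f(79/36) + f(31/12) + f(107/36) + ...].
Sum ≈ -1.131936.

-1.131936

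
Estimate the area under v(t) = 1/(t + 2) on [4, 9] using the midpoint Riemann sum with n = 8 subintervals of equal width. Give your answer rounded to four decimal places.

0.6058

Δt = (9 − 4)/8 = 0.625.
Midpoints: 4.3125, 4.9375, 5.5625, 6.1875, 6.8125, 7.4375, 8.0625, 8.6875.
v(4.3125) = 16/101, v(4.9375) = 16/111, v(5.5625) = 16/121, v(6.1875) = 16/131, v(6.8125) = 16/141, v(7.4375) = 16/151, v(8.0625) = 16/161, v(8.6875) = 16/171.
Sum = Δt · [v(4.3125) + v(4.9375) + v(5.5625) + ...].
Sum ≈ 0.6058.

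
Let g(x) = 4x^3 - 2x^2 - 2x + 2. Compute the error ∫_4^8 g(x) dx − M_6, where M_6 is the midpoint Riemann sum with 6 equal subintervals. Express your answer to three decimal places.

10.370

Exact integral: ∫_4^8 g(x) dx ≈ 3501.33333.
M_6 ≈ 3490.96296.
Error ≈ 3501.33333 − 3490.96296 ≈ 10.370.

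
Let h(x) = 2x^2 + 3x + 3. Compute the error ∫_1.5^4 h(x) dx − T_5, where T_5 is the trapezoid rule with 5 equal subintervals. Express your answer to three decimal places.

Exact integral: ∫_1.5^4 h(x) dx ≈ 68.54167.
T_5 = 68.75.
Error ≈ 68.54167 − 68.75 ≈ -0.208.

-0.208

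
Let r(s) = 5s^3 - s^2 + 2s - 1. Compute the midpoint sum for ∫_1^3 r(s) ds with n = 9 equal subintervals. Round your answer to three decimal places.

Δs = (3 − 1)/9 = 2/9.
Midpoints: 10/9, 4/3, 14/9, 16/9, 2, 20/9, 22/9, 8/3, 26/9.
r(10/9) = 4991/729, r(4/3) = 317/27, r(14/9) = 13495/729, r(16/9) = 20039/729, r(2) = 39, r(20/9) = 38911/729, r(22/9) = 51719/729, r(8/3) = 2485/27, r(26/9) = 85279/729.
Sum = Δs · [r(10/9) + r(4/3) + r(14/9) + ...].
Sum ≈ 97.095.

97.095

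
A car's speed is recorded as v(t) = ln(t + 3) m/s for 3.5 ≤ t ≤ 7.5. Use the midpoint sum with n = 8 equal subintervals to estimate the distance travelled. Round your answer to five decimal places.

Δt = (7.5 − 3.5)/8 = 0.5.
Midpoints: 3.75, 4.25, 4.75, 5.25, 5.75, 6.25, 6.75, 7.25.
v(3.75) ≈ 1.90954, v(4.25) ≈ 1.98100, v(4.75) ≈ 2.04769, v(5.25) ≈ 2.11021, v(5.75) ≈ 2.16905, v(6.25) ≈ 2.22462, v(6.75) ≈ 2.27727, v(7.25) ≈ 2.32728.
Sum = Δt · [v(3.75) + v(4.25) + v(4.75) + ...].
Sum ≈ 8.52334.

8.52334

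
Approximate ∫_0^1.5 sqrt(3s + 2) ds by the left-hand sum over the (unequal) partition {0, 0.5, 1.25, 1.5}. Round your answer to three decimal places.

Subinterval widths: 0.5, 0.75, 0.25.
Left endpoints: 0, 0.5, 1.25.
f(0) ≈ 1.414, f(0.5) ≈ 1.871, f(1.25) ≈ 2.398.
Sum = Σ Δs_i · f(s_i).
Sum ≈ 2.710.

2.710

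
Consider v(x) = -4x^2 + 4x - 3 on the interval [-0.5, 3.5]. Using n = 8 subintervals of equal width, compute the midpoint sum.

Δx = (3.5 − (-0.5))/8 = 0.5.
Midpoints: -0.25, 0.25, 0.75, 1.25, 1.75, 2.25, 2.75, 3.25.
v(-0.25) = -4.25, v(0.25) = -2.25, v(0.75) = -2.25, v(1.25) = -4.25, v(1.75) = -8.25, v(2.25) = -14.25, v(2.75) = -22.25, v(3.25) = -32.25.
Sum = Δx · [v(-0.25) + v(0.25) + v(0.75) + ...].
Sum = -45.

-45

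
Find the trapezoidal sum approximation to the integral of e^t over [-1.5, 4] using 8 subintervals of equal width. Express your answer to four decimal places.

Δt = (4 − (-1.5))/8 = 0.6875.
f(-1.5) ≈ 0.2231, f(-0.8125) ≈ 0.4437, f(-0.125) ≈ 0.8825, f(0.5625) ≈ 1.7551, f(1.25) ≈ 3.4903, f(1.9375) ≈ 6.9414, f(2.625) ≈ 13.8046, f(3.3125) ≈ 27.4537, f(4) ≈ 54.5982.
T_8 = (Δt/2)·[f(t_0) + 2f(t_1) + ... + 2f(t_{7}) + f(t_8)].
Sum ≈ 56.5001.

56.5001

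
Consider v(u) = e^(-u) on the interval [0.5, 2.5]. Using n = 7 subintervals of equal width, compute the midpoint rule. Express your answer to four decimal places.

Δu = (2.5 − 0.5)/7 = 2/7.
Midpoints: 9/14, 13/14, 17/14, 1.5, 25/14, 29/14, 33/14.
v(9/14) ≈ 0.5258, v(13/14) ≈ 0.3951, v(17/14) ≈ 0.2969, v(1.5) ≈ 0.2231, v(25/14) ≈ 0.1677, v(29/14) ≈ 0.1260, v(33/14) ≈ 0.0947.
Sum = Δu · [v(9/14) + v(13/14) + v(17/14) + ...].
Sum ≈ 0.5227.

0.5227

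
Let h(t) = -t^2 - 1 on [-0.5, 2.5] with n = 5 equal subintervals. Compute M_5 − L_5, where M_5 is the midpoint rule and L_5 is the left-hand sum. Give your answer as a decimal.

M_5 = -8.16.
L_5 = -6.63.
M_5 − L_5 = -1.53.

-1.53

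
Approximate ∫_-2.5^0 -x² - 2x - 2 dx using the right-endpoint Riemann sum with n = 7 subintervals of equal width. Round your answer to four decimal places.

-3.7883

Δx = (0 − (-2.5))/7 = 5/14.
Right endpoints: -15/7, -25/14, -10/7, -15/14, -5/7, -5/14, 0.
f(-15/7) = -113/49, f(-25/14) = -317/196, f(-10/7) = -58/49, f(-15/14) = -197/196, f(-5/7) = -53/49, f(-5/14) = -277/196, f(0) = -2.
Sum = Δx · [f(-15/7) + f(-25/14) + f(-10/7) + ...].
Sum ≈ -3.7883.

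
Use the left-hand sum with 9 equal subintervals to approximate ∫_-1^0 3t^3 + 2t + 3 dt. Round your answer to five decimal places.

0.96296

Δt = (0 − (-1))/9 = 1/9.
Left endpoints: -1, -8/9, -7/9, -2/3, -5/9, -4/9, -1/3, -2/9, -1/9.
f(-1) = -2, f(-8/9) = -215/243, f(-7/9) = 8/243, f(-2/3) = 7/9, f(-5/9) = 334/243, f(-4/9) = 449/243, f(-1/3) = 20/9, f(-2/9) = 613/243, f(-1/9) = 674/243.
Sum = Δt · [f(-1) + f(-8/9) + f(-7/9) + ...].
Sum ≈ 0.96296.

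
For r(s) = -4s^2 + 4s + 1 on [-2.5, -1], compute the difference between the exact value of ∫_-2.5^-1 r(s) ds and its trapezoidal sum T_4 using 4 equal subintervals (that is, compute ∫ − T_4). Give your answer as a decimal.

0.140625

Exact integral: ∫_-2.5^-1 r(s) ds = -28.5.
T_4 = -28.640625.
Error = -28.5 − (-28.640625) = 0.140625.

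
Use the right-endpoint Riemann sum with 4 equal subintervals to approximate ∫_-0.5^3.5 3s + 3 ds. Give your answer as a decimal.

36

Δs = (3.5 − (-0.5))/4 = 1.
Right endpoints: 0.5, 1.5, 2.5, 3.5.
f(0.5) = 4.5, f(1.5) = 7.5, f(2.5) = 10.5, f(3.5) = 13.5.
Sum = Δs · [f(0.5) + f(1.5) + f(2.5) + f(3.5)].
Sum = 36.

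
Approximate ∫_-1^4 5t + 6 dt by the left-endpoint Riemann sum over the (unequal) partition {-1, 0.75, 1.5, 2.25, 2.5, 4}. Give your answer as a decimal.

Subinterval widths: 1.75, 0.75, 0.75, 0.25, 1.5.
Left endpoints: -1, 0.75, 1.5, 2.25, 2.5.
f(-1) = 1, f(0.75) = 9.75, f(1.5) = 13.5, f(2.25) = 17.25, f(2.5) = 18.5.
Sum = Σ Δt_i · f(t_i).
Sum = 51.25.

51.25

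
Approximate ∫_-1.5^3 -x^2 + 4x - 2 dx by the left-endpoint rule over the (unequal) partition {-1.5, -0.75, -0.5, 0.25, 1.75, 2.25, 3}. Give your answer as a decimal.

Subinterval widths: 0.75, 0.25, 0.75, 1.5, 0.5, 0.75.
Left endpoints: -1.5, -0.75, -0.5, 0.25, 1.75, 2.25.
f(-1.5) = -10.25, f(-0.75) = -5.5625, f(-0.5) = -4.25, f(0.25) = -1.0625, f(1.75) = 1.9375, f(2.25) = 1.9375.
Sum = Σ Δx_i · f(x_i).
Sum = -11.4375.

-11.4375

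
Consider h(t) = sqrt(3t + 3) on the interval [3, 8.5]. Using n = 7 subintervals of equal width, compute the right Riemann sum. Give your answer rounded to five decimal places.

Δt = (8.5 − 3)/7 = 11/14.
Right endpoints: 53/14, 32/7, 75/14, 43/7, 97/14, 54/7, 8.5.
h(53/14) ≈ 3.78908, h(32/7) ≈ 4.08831, h(75/14) ≈ 4.36708, h(43/7) ≈ 4.62910, h(97/14) ≈ 4.87706, h(54/7) ≈ 5.11301, h(8.5) ≈ 5.33854.
Sum = Δt · [h(53/14) + h(32/7) + h(75/14) + ...].
Sum ≈ 25.30172.

25.30172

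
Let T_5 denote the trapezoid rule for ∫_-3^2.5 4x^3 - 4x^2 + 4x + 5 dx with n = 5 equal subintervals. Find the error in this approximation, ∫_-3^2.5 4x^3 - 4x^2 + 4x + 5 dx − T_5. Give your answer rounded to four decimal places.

Exact integral: ∫_-3^2.5 f(x) dx ≈ -76.770833.
T_5 = -84.535.
Error ≈ -76.770833 − (-84.535) ≈ 7.7642.

7.7642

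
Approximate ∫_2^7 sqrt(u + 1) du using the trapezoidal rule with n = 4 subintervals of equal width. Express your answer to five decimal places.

Δu = (7 − 2)/4 = 1.25.
f(2) ≈ 1.73205, f(3.25) ≈ 2.06155, f(4.5) ≈ 2.34521, f(5.75) ≈ 2.59808, f(7) ≈ 2.82843.
T_4 = (Δu/2)·[f(u_0) + 2f(u_1) + 2f(u_2) + 2f(u_3) + f(u_4)].
Sum ≈ 11.60634.

11.60634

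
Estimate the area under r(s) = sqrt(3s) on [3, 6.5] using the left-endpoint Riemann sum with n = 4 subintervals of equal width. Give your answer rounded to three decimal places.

12.506

Δs = (6.5 − 3)/4 = 0.875.
Left endpoints: 3, 3.875, 4.75, 5.625.
r(3) ≈ 3.000, r(3.875) ≈ 3.410, r(4.75) ≈ 3.775, r(5.625) ≈ 4.108.
Sum = Δs · [r(3) + r(3.875) + r(4.75) + r(5.625)].
Sum ≈ 12.506.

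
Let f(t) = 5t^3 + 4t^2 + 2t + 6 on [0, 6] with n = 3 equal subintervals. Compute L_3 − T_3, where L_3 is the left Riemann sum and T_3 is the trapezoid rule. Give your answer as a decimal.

L_3 = 940.
T_3 = 2176.
L_3 − T_3 = -1236.

-1236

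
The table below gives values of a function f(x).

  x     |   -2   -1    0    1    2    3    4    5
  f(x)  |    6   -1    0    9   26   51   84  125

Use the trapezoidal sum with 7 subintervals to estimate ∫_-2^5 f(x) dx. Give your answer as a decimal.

234.5

Δx = 1.
T_7 = (1/2)·[6 + 2·(-1) + 2·0 + 2·9 + 2·26 + 2·51 + 2·84 + 125] = 234.5.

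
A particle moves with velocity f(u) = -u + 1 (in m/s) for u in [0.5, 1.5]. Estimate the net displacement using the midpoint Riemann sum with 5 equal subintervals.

0

Δu = (1.5 − 0.5)/5 = 0.2.
Midpoints: 0.6, 0.8, 1, 1.2, 1.4.
f(0.6) = 0.4, f(0.8) = 0.2, f(1) = 0, f(1.2) = -0.2, f(1.4) = -0.4.
Sum = Δu · [f(0.6) + f(0.8) + f(1) + f(1.2) + f(1.4)].
Sum = 0.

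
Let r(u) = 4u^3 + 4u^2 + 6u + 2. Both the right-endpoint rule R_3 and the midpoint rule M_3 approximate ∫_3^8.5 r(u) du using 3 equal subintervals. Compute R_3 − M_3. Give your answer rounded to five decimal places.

2752.32986

R_3 ≈ 8762.5185185.
M_3 ≈ 6010.1886574.
R_3 − M_3 ≈ 2752.32986.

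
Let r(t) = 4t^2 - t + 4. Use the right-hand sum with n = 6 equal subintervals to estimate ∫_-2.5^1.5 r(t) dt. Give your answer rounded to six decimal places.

Δt = (1.5 − (-2.5))/6 = 2/3.
Right endpoints: -11/6, -7/6, -0.5, 1/6, 5/6, 1.5.
r(-11/6) = 347/18, r(-7/6) = 191/18, r(-0.5) = 5.5, r(1/6) = 71/18, r(5/6) = 107/18, r(1.5) = 11.5.
Sum = Δt · [r(-11/6) + r(-7/6) + r(-0.5) + ...].
Sum ≈ 37.851852.

37.851852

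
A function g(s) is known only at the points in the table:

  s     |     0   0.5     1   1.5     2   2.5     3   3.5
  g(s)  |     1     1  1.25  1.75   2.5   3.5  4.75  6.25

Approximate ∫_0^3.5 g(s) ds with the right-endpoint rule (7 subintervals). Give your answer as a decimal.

Δs = 0.5.
Sum = 0.5·[1 + 1.25 + 1.75 + 2.5 + 3.5 + 4.75 + 6.25] = 10.5.

10.5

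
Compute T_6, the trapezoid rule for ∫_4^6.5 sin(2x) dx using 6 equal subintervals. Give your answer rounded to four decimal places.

Δx = (6.5 − 4)/6 = 5/12.
f(4) ≈ 0.9894, f(53/12) ≈ 0.5576, f(29/6) ≈ -0.2395, f(5.25) ≈ -0.8797, f(17/3) ≈ -0.9435, f(73/12) ≈ -0.3891, f(6.5) ≈ 0.4202.
T_6 = (Δx/2)·[f(x_0) + 2f(x_1) + ... + 2f(x_{5}) + f(x_6)].
Sum ≈ -0.4956.

-0.4956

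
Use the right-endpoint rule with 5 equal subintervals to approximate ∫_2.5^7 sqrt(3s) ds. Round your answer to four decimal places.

17.6360

Δs = (7 − 2.5)/5 = 0.9.
Right endpoints: 3.4, 4.3, 5.2, 6.1, 7.
f(3.4) ≈ 3.1937, f(4.3) ≈ 3.5917, f(5.2) ≈ 3.9497, f(6.1) ≈ 4.2778, f(7) ≈ 4.5826.
Sum = Δs · [f(3.4) + f(4.3) + f(5.2) + f(6.1) + f(7)].
Sum ≈ 17.6360.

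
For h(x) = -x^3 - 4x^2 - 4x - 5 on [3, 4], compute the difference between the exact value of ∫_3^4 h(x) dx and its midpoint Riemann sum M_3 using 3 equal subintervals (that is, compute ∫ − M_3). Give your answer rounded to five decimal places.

-0.13426

Exact integral: ∫_3^4 h(x) dx ≈ -112.0833333.
M_3 ≈ -111.9490741.
Error ≈ -112.0833333 − (-111.9490741) ≈ -0.13426.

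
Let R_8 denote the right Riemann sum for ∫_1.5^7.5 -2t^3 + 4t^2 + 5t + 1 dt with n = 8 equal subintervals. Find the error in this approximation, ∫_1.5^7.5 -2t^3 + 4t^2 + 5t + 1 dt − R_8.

234.5625

Exact integral: ∫_1.5^7.5 f(t) dt = -880.5.
R_8 = -1115.0625.
Error = -880.5 − (-1115.0625) = 234.5625.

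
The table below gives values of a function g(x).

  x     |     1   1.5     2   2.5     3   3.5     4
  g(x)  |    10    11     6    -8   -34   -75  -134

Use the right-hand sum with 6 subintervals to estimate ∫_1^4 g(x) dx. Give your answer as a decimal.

-117

Δx = 0.5.
Sum = 0.5·[11 + 6 + (-8) + (-34) + (-75) + (-134)] = -117.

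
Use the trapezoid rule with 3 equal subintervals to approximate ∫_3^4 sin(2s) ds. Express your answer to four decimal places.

0.5322

Δs = (4 − 3)/3 = 1/3.
f(3) ≈ -0.2794, f(10/3) ≈ 0.3742, f(11/3) ≈ 0.8675, f(4) ≈ 0.9894.
T_3 = (Δs/2)·[f(s_0) + 2f(s_1) + 2f(s_2) + f(s_3)].
Sum ≈ 0.5322.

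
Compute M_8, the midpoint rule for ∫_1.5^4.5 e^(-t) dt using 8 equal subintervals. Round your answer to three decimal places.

0.211

Δt = (4.5 − 1.5)/8 = 0.375.
Midpoints: 1.6875, 2.0625, 2.4375, 2.8125, 3.1875, 3.5625, 3.9375, 4.3125.
f(1.6875) ≈ 0.185, f(2.0625) ≈ 0.127, f(2.4375) ≈ 0.087, f(2.8125) ≈ 0.060, f(3.1875) ≈ 0.041, f(3.5625) ≈ 0.028, f(3.9375) ≈ 0.019, f(4.3125) ≈ 0.013.
Sum = Δt · [f(1.6875) + f(2.0625) + f(2.4375) + ...].
Sum ≈ 0.211.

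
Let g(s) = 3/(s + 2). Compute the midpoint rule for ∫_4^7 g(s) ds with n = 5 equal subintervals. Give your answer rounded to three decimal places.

1.216

Δs = (7 − 4)/5 = 0.6.
Midpoints: 4.3, 4.9, 5.5, 6.1, 6.7.
g(4.3) = 10/21, g(4.9) = 10/23, g(5.5) = 0.4, g(6.1) = 10/27, g(6.7) = 10/29.
Sum = Δs · [g(4.3) + g(4.9) + g(5.5) + g(6.1) + g(6.7)].
Sum ≈ 1.216.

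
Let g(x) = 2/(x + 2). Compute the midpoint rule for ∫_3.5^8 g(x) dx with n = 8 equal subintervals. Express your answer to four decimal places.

Δx = (8 − 3.5)/8 = 0.5625.
Midpoints: 3.78125, 4.34375, 4.90625, 5.46875, 6.03125, 6.59375, 7.15625, 7.71875.
g(3.78125) = 64/185, g(4.34375) = 64/203, g(4.90625) = 64/221, g(5.46875) = 64/239, g(6.03125) = 64/257, g(6.59375) = 64/275, g(7.15625) = 64/293, g(7.71875) = 64/311.
Sum = Δx · [g(3.78125) + g(4.34375) + g(4.90625) + ...].
Sum ≈ 1.1951.

1.1951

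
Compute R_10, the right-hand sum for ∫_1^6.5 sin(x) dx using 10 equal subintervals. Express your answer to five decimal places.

Δx = (6.5 − 1)/10 = 0.55.
Right endpoints: 1.55, 2.1, 2.65, 3.2, 3.75, 4.3, 4.85, 5.4, 5.95, 6.5.
f(1.55) ≈ 0.99978, f(2.1) ≈ 0.86321, f(2.65) ≈ 0.47203, f(3.2) ≈ -0.05837, f(3.75) ≈ -0.57156, f(4.3) ≈ -0.91617, f(4.85) ≈ -0.99055, f(5.4) ≈ -0.77276, f(5.95) ≈ -0.32705, f(6.5) ≈ 0.21512.
Sum = Δx · [f(1.55) + f(2.1) + f(2.65) + ...].
Sum ≈ -0.59748.

-0.59748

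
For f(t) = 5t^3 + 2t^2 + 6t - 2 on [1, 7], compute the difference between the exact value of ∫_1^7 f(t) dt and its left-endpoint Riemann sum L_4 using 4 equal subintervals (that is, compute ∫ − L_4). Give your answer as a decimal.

Exact integral: ∫_1^7 f(t) dt = 3360.
L_4 = 2118.
Error = 3360 − 2118 = 1242.

1242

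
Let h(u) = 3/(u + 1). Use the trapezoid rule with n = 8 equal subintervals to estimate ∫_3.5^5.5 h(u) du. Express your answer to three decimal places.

1.104

Δu = (5.5 − 3.5)/8 = 0.25.
h(3.5) = 2/3, h(3.75) = 12/19, h(4) = 0.6, h(4.25) = 4/7, h(4.5) = 6/11, h(4.75) = 12/23, h(5) = 0.5, h(5.25) = 0.48, h(5.5) = 6/13.
T_8 = (Δu/2)·[h(u_0) + 2h(u_1) + ... + 2h(u_{7}) + h(u_8)].
Sum ≈ 1.104.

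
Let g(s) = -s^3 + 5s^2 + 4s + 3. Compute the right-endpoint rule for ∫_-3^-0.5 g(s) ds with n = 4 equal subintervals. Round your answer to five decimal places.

37.74902

Δs = (-0.5 − (-3))/4 = 0.625.
Right endpoints: -2.375, -1.75, -1.125, -0.5.
g(-2.375) = 17971/512, g(-1.75) = 16.671875, g(-1.125) = 3201/512, g(-0.5) = 2.375.
Sum = Δs · [g(-2.375) + g(-1.75) + g(-1.125) + g(-0.5)].
Sum ≈ 37.74902.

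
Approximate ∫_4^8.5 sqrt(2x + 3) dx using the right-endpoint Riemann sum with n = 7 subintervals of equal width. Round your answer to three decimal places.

18.022

Δx = (8.5 − 4)/7 = 9/14.
Right endpoints: 65/14, 37/7, 83/14, 46/7, 101/14, 55/7, 8.5.
f(65/14) ≈ 3.505, f(37/7) ≈ 3.684, f(83/14) ≈ 3.854, f(46/7) ≈ 4.018, f(101/14) ≈ 4.175, f(55/7) ≈ 4.326, f(8.5) ≈ 4.472.
Sum = Δx · [f(65/14) + f(37/7) + f(83/14) + ...].
Sum ≈ 18.022.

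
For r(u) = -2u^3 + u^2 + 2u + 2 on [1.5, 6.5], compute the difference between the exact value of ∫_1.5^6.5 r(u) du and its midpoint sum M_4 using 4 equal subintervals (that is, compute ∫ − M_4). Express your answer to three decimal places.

-14.974

Exact integral: ∫_1.5^6.5 r(u) du ≈ -749.58333.
M_4 = -734.609375.
Error ≈ -749.58333 − (-734.609375) ≈ -14.974.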